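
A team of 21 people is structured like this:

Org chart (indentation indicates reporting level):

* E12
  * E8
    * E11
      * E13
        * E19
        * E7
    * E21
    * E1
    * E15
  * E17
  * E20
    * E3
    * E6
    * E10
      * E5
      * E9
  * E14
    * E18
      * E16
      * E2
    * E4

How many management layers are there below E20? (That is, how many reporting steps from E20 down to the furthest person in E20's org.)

The longest chain under E20 runs E20 → E10 → E9, which is 2 levels below E20.

2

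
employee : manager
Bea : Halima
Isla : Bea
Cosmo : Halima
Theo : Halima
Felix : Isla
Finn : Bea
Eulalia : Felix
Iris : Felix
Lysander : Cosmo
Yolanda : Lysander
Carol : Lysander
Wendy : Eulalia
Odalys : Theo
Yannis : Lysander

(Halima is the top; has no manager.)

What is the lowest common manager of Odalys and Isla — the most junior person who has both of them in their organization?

Halima

Odalys's chain of managers is Theo, Halima. Isla's chain of managers is Bea, Halima. The first manager that appears in both chains is Halima.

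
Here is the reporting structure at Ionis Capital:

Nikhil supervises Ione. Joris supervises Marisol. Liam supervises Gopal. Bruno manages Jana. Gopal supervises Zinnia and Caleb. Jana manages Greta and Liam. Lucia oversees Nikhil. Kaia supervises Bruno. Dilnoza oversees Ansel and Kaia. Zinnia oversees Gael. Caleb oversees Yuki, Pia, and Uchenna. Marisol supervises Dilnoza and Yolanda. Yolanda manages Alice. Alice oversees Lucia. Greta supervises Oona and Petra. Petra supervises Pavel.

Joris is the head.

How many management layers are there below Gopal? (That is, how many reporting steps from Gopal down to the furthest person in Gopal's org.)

The longest chain under Gopal runs Gopal → Caleb → Uchenna, which is 2 levels below Gopal.

2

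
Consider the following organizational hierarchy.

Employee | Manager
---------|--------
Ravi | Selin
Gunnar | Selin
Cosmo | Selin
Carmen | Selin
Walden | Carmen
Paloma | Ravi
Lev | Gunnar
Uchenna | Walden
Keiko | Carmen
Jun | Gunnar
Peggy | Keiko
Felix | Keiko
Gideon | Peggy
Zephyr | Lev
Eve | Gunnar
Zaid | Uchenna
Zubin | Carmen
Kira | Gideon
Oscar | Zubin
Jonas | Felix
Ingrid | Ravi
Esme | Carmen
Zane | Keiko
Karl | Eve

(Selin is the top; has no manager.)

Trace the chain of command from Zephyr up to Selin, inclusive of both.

Zephyr -> Lev -> Gunnar -> Selin

Zephyr reports to Lev. Lev reports to Gunnar. Gunnar reports to Selin. Selin is at the top.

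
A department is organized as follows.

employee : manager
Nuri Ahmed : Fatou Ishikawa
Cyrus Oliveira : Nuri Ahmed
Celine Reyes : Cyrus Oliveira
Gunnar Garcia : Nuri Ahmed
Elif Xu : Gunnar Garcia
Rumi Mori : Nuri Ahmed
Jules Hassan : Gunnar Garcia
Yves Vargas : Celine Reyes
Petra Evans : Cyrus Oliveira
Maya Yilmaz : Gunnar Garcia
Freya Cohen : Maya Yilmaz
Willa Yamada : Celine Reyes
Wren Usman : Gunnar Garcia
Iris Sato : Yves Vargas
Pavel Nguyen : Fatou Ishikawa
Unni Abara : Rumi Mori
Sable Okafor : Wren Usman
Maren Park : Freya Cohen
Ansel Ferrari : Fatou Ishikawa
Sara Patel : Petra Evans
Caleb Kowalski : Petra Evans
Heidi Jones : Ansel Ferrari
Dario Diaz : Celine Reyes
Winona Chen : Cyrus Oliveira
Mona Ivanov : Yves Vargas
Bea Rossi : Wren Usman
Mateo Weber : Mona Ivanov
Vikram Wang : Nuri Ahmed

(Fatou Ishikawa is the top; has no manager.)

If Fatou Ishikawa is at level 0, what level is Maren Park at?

Chain from Maren Park up to Fatou Ishikawa: Maren Park → Freya Cohen → Maya Yilmaz → Gunnar Garcia → Nuri Ahmed → Fatou Ishikawa. That is 5 steps up, so Maren Park is 5 levels below Fatou Ishikawa.

5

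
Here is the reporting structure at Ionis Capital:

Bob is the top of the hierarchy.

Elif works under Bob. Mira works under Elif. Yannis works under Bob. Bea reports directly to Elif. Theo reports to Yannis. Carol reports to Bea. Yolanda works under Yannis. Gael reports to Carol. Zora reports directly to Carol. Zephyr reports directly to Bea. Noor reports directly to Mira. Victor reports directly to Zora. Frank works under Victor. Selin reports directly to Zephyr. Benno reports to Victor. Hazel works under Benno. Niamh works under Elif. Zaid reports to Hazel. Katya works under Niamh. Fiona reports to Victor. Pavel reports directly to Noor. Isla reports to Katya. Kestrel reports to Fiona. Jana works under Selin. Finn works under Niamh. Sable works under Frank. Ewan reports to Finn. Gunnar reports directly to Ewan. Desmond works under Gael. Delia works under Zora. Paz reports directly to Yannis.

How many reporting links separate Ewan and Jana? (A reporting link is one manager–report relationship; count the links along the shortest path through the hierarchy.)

7

Ewan is 3 levels below Elif, and Jana is 4 levels below Elif (their lowest common manager). The shortest path runs up from Ewan to Elif and back down to Jana: 3 + 4 = 7 links.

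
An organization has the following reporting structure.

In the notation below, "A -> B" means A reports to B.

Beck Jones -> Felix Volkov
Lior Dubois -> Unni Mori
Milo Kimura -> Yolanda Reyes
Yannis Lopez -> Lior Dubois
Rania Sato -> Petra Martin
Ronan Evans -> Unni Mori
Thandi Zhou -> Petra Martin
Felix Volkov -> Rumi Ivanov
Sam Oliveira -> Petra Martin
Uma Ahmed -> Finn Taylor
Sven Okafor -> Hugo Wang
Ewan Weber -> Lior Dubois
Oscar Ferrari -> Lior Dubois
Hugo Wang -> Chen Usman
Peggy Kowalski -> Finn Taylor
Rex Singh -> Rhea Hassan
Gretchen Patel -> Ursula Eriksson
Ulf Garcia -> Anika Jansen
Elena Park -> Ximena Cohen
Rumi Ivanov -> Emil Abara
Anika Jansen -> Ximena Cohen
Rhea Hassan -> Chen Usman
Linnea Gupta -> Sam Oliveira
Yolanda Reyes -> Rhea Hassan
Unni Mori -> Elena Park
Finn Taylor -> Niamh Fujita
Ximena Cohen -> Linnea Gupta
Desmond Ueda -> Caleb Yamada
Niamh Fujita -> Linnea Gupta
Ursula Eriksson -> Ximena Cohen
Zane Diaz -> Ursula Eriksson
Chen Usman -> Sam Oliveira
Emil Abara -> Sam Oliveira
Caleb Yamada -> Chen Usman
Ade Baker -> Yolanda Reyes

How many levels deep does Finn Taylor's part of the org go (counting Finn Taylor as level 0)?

The longest chain under Finn Taylor runs Finn Taylor → Uma Ahmed, which is 1 level below Finn Taylor.

1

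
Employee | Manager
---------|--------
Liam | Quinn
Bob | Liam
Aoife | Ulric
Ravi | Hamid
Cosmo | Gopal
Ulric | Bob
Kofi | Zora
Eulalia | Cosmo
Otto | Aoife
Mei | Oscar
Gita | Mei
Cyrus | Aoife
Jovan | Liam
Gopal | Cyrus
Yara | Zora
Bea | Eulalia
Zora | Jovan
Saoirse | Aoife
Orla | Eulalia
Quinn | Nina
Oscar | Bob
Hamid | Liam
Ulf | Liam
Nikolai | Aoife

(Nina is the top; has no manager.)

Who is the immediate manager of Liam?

Liam reports directly to Quinn.

Quinn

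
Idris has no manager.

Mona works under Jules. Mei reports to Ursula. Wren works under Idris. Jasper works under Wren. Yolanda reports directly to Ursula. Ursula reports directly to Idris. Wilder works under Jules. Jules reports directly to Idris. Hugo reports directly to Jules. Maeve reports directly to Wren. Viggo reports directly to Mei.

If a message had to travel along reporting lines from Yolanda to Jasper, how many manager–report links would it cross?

Yolanda is 2 levels below Idris, and Jasper is 2 levels below Idris (their lowest common manager). The shortest path runs up from Yolanda to Idris and back down to Jasper: 2 + 2 = 4 links.

4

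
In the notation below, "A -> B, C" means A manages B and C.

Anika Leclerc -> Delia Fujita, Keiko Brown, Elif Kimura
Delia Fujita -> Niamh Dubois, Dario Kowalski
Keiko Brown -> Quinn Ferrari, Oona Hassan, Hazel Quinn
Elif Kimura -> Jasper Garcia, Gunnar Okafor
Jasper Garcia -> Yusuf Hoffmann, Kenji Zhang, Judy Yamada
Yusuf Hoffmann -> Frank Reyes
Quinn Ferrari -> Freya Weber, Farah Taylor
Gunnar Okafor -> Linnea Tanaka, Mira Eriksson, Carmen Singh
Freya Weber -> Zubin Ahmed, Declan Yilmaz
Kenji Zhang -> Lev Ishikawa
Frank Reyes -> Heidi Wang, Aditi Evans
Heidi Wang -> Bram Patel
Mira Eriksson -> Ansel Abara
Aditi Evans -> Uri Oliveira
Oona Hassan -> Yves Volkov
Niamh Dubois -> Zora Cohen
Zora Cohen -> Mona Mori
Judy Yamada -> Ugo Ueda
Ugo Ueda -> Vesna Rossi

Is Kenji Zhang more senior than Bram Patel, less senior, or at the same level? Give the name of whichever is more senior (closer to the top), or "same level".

Kenji Zhang

Kenji Zhang is 3 levels below Anika Leclerc; Bram Patel is 6. Kenji Zhang is higher.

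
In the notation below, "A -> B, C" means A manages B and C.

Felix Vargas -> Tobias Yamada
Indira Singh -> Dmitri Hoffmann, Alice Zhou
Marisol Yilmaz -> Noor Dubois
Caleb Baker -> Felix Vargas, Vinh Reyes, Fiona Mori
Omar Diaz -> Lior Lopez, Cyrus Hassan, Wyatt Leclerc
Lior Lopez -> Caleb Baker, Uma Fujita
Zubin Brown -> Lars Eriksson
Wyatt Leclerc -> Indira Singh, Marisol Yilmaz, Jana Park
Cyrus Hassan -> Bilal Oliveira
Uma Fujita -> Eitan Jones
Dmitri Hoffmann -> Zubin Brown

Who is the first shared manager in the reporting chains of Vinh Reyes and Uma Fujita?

Vinh Reyes's chain of managers is Caleb Baker, Lior Lopez, Omar Diaz. Uma Fujita's chain of managers is Lior Lopez, Omar Diaz. The first manager that appears in both chains is Lior Lopez.

Lior Lopez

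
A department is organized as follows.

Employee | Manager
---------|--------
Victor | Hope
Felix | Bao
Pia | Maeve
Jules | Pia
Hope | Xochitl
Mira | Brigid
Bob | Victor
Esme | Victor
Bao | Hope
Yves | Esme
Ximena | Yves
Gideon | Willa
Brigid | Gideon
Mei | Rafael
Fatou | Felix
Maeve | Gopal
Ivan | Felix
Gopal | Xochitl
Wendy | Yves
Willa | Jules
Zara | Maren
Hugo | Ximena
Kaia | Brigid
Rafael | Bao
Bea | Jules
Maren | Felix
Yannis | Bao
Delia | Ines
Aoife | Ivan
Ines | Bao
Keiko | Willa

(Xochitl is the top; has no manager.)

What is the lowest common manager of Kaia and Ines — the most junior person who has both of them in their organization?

Xochitl

Kaia's chain of managers is Brigid, Gideon, Willa, Jules, Pia, Maeve, Gopal, Xochitl. Ines's chain of managers is Bao, Hope, Xochitl. The first manager that appears in both chains is Xochitl.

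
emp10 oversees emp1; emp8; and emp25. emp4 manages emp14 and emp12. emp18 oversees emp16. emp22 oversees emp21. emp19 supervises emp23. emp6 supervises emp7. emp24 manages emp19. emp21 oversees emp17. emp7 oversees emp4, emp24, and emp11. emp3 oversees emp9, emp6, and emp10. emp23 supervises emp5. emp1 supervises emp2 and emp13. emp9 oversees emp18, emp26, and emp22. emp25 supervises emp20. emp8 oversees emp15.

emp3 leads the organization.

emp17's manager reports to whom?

emp22

emp17 reports to emp21, and emp21 reports to emp22. So emp17's skip-level manager is emp22.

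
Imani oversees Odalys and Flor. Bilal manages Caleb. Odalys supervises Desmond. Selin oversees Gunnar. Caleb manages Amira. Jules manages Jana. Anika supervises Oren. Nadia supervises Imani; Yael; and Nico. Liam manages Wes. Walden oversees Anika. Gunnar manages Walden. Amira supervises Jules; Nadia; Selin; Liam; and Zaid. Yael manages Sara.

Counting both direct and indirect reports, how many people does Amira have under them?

Amira directly manages Jules, Nadia, Selin, Liam, Zaid. Under Jules: Jana (1). Under Nadia: Nico, Yael, Sara, Imani, Flor, Odalys, Desmond (7). Under Selin: Gunnar, Walden, Anika, Oren (4). Under Liam: Wes (1). Zaid has no reports. So Amira's organization is 5 direct reports plus everyone under them: 2 + 8 + 5 + 2 + 1 = 18.

18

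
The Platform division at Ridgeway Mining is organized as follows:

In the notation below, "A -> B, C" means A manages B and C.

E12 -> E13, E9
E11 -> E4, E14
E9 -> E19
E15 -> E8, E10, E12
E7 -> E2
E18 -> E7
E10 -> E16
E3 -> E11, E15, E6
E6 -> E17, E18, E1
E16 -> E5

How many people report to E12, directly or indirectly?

E12 directly manages E13, E9. E13 has no reports. Under E9: E19 (1). So E12's organization is 2 direct reports plus everyone under them: 1 + 2 = 3.

3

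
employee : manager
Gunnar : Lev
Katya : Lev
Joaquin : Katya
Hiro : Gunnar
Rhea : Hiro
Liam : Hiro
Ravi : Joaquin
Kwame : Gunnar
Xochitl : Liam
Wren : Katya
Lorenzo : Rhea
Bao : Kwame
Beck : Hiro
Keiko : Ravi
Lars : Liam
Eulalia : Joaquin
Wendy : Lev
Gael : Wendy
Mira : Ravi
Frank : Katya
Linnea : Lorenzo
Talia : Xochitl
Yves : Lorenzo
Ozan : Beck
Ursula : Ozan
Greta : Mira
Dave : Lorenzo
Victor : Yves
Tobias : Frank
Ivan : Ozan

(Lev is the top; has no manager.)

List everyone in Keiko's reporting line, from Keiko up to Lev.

Keiko -> Ravi -> Joaquin -> Katya -> Lev

Keiko reports to Ravi. Ravi reports to Joaquin. Joaquin reports to Katya. Katya reports to Lev. Lev is at the top.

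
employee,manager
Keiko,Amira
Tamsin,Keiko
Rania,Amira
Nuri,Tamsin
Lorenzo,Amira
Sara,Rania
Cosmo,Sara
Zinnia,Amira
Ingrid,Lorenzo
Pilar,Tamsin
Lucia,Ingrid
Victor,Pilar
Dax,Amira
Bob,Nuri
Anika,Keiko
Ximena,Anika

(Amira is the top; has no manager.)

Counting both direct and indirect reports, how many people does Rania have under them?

2

Rania directly manages Sara. Under Sara: Cosmo (1). That's 2 in total.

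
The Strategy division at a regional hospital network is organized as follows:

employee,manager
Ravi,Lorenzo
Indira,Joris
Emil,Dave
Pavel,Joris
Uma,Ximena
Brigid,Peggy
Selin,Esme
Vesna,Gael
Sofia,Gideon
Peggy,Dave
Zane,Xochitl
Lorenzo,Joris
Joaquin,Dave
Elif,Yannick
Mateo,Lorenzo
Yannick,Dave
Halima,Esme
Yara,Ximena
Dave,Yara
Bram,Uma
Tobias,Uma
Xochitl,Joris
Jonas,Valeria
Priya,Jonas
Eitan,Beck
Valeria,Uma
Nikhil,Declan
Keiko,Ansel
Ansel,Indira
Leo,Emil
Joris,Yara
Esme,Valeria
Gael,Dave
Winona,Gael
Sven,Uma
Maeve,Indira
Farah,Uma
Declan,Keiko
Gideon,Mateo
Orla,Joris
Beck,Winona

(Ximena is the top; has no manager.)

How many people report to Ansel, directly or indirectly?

3

Ansel directly manages Keiko. Under Keiko: Declan, Nikhil (2). That's 3 in total.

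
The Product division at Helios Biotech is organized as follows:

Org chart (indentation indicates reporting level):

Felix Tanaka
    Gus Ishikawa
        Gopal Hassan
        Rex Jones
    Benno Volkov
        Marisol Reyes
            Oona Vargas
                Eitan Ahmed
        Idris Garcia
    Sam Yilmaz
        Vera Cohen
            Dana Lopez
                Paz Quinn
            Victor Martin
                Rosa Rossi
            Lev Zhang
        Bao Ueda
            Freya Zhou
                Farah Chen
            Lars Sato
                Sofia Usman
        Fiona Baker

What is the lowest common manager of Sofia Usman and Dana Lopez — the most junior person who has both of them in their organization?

Sam Yilmaz

Sofia Usman's chain of managers is Lars Sato, Bao Ueda, Sam Yilmaz, Felix Tanaka. Dana Lopez's chain of managers is Vera Cohen, Sam Yilmaz, Felix Tanaka. The first manager that appears in both chains is Sam Yilmaz.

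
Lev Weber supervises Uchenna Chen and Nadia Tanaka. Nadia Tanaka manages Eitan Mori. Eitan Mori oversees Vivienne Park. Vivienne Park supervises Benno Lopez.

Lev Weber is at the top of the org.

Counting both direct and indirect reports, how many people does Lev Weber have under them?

5

Lev Weber directly manages Nadia Tanaka, Uchenna Chen. Under Nadia Tanaka: Eitan Mori, Vivienne Park, Benno Lopez (3). Uchenna Chen has no reports. So Lev Weber's organization is 2 direct reports plus everyone under them: 4 + 1 = 5.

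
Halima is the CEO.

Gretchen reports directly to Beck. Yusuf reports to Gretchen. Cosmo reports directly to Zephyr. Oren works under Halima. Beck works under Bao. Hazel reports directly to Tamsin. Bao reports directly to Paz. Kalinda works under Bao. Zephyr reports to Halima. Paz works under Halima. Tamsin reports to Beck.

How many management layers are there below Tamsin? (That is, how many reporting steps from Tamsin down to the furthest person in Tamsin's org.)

The longest chain under Tamsin runs Tamsin → Hazel, which is 1 level below Tamsin.

1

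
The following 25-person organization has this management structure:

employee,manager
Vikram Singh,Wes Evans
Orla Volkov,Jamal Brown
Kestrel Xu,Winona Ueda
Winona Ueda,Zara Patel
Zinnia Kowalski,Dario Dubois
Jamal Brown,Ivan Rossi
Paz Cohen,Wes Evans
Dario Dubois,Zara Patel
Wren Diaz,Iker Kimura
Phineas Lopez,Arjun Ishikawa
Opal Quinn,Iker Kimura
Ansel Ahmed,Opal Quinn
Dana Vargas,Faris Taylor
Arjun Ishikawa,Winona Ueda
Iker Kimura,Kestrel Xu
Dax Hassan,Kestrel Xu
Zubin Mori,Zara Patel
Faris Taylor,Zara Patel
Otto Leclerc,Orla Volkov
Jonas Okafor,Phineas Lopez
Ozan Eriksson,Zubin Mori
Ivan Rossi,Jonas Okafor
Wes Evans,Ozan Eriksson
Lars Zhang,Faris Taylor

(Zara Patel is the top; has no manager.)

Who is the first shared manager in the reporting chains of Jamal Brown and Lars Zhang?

Jamal Brown's chain of managers is Ivan Rossi, Jonas Okafor, Phineas Lopez, Arjun Ishikawa, Winona Ueda, Zara Patel. Lars Zhang's chain of managers is Faris Taylor, Zara Patel. The first manager that appears in both chains is Zara Patel.

Zara Patel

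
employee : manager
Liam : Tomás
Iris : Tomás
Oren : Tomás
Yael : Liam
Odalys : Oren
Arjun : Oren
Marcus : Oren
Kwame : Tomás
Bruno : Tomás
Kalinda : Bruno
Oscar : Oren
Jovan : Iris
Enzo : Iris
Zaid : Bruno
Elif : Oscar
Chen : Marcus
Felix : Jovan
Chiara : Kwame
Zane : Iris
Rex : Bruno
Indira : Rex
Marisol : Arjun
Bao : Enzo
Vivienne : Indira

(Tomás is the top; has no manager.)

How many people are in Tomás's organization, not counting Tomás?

Tomás directly manages Liam, Iris, Oren, Kwame, Bruno. Under Liam: Yael (1). Under Iris: Zane, Enzo, Bao, Jovan, Felix (5). Under Oren: Oscar, Elif, Marcus, Chen, Arjun, Marisol, Odalys (7). Under Kwame: Chiara (1). Under Bruno: Rex, Indira, Vivienne, Zaid, Kalinda (5). So Tomás's organization is 5 direct reports plus everyone under them: 2 + 6 + 8 + 2 + 6 = 24.

24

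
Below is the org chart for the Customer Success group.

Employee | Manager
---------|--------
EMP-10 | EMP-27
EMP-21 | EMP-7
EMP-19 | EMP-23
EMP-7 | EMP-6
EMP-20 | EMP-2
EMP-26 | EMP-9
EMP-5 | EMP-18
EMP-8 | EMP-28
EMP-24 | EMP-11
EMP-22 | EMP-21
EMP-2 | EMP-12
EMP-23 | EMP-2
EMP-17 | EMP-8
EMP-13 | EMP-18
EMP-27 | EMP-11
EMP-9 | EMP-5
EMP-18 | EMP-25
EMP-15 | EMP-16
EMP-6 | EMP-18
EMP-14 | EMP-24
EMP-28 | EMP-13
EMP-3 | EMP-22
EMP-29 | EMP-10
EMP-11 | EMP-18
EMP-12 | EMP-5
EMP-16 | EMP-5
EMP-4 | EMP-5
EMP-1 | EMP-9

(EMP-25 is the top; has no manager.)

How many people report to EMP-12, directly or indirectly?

4

EMP-12 directly manages EMP-2. Under EMP-2: EMP-20, EMP-23, EMP-19 (3). That's 4 in total.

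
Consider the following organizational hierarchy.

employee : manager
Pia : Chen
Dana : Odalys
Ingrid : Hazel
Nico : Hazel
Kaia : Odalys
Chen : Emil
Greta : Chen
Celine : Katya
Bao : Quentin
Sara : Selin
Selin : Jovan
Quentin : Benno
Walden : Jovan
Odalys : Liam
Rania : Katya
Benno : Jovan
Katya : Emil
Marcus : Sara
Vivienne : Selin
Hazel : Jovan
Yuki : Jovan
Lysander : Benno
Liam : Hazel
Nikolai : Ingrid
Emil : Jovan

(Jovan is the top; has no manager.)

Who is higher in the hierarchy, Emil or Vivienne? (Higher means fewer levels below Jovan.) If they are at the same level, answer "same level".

Emil

Emil is 1 level below Jovan; Vivienne is 2. Emil is higher.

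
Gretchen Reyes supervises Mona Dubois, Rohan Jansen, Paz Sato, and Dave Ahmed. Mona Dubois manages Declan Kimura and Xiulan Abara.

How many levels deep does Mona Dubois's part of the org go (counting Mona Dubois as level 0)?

The longest chain under Mona Dubois runs Mona Dubois → Declan Kimura, which is 1 level below Mona Dubois.

1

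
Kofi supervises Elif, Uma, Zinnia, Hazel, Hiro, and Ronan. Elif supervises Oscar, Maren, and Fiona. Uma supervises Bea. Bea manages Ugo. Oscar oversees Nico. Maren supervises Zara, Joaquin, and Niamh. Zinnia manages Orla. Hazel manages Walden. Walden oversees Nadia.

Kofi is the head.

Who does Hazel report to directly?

Kofi

Hazel reports directly to Kofi.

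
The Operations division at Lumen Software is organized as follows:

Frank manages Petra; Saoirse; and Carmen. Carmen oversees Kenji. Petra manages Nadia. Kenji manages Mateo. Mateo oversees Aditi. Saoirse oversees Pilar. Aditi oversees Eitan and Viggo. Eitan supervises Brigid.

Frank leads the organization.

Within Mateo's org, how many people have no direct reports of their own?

The people in Mateo's organization with no one reporting to them are Viggo, Brigid. That is 2.

2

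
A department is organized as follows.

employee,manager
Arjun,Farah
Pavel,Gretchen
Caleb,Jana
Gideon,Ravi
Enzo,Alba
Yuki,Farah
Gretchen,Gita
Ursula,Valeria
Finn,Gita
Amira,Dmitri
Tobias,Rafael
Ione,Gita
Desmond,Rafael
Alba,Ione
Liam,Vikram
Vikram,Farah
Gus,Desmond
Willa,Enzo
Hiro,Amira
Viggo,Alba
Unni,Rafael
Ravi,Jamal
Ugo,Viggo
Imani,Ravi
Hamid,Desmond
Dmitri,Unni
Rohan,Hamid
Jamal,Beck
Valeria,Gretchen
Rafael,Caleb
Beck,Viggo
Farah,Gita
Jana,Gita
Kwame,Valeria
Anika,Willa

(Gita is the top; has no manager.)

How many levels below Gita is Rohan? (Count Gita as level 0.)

6

Chain from Rohan up to Gita: Rohan → Hamid → Desmond → Rafael → Caleb → Jana → Gita. That is 6 steps up, so Rohan is 6 levels below Gita.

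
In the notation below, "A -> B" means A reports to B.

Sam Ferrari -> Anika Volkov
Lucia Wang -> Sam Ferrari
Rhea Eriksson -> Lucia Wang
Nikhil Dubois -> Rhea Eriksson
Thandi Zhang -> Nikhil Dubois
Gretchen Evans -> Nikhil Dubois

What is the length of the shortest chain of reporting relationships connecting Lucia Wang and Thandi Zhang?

Thandi Zhang is in Lucia Wang's organization: the chain from Thandi Zhang up to Lucia Wang is Thandi Zhang → Nikhil Dubois → Rhea Eriksson → Lucia Wang, which is 3 links.

3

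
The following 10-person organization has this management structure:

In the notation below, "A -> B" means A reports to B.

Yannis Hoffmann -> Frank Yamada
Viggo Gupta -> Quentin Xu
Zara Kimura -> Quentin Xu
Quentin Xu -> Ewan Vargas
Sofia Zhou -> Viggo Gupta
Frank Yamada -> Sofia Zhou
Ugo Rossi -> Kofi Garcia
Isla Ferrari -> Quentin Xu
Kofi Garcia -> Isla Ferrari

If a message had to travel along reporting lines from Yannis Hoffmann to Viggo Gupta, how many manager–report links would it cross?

Yannis Hoffmann is in Viggo Gupta's organization: the chain from Yannis Hoffmann up to Viggo Gupta is Yannis Hoffmann → Frank Yamada → Sofia Zhou → Viggo Gupta, which is 3 links.

3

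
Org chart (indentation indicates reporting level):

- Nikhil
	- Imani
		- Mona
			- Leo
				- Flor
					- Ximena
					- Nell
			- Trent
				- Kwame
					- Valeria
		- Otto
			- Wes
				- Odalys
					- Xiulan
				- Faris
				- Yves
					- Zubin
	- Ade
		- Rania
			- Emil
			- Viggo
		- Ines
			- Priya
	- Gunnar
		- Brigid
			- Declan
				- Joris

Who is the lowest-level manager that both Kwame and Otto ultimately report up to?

Imani

Kwame's chain of managers is Trent, Mona, Imani, Nikhil. Otto's chain of managers is Imani, Nikhil. The first manager that appears in both chains is Imani.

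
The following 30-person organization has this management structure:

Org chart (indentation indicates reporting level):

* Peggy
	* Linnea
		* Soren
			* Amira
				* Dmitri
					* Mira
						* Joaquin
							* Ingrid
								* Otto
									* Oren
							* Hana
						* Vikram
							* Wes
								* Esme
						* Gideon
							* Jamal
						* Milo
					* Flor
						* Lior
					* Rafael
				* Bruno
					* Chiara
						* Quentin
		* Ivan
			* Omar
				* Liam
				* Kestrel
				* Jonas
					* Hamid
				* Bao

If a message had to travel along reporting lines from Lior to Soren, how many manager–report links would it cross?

4

Lior is in Soren's organization: the chain from Lior up to Soren is Lior → Flor → Dmitri → Amira → Soren, which is 4 links.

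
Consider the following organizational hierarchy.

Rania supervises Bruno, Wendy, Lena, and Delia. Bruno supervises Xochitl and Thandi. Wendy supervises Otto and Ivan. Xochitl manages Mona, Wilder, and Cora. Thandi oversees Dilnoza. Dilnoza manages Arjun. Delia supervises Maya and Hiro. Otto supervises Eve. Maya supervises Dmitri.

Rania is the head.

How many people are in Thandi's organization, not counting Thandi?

2

Thandi directly manages Dilnoza. Under Dilnoza: Arjun (1). That's 2 in total.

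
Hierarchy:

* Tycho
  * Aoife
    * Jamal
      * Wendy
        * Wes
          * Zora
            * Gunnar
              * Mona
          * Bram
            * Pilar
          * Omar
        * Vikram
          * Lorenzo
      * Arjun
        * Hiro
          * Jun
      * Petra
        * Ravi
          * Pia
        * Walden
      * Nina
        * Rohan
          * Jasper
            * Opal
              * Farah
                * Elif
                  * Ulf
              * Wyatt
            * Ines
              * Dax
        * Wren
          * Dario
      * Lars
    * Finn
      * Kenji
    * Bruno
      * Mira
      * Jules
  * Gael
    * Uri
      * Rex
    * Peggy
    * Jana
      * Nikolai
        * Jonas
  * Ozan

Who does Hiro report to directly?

Hiro reports directly to Arjun.

Arjun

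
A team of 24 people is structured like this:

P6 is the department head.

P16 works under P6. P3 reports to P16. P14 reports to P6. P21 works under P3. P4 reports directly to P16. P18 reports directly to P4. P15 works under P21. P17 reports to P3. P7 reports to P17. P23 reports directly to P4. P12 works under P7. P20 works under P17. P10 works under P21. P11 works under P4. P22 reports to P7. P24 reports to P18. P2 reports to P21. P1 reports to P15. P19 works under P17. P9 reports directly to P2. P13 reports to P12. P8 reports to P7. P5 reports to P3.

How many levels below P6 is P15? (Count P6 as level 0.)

Chain from P15 up to P6: P15 → P21 → P3 → P16 → P6. That is 4 steps up, so P15 is 4 levels below P6.

4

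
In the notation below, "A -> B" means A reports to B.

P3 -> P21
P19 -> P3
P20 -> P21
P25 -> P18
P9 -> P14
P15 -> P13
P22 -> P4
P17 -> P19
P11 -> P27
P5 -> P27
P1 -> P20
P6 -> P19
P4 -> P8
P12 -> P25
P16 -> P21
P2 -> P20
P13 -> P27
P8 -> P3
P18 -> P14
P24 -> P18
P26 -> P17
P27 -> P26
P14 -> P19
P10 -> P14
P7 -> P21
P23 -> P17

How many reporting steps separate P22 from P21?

Chain from P22 up to P21: P22 → P4 → P8 → P3 → P21. That is 4 steps up, so P22 is 4 levels below P21.

4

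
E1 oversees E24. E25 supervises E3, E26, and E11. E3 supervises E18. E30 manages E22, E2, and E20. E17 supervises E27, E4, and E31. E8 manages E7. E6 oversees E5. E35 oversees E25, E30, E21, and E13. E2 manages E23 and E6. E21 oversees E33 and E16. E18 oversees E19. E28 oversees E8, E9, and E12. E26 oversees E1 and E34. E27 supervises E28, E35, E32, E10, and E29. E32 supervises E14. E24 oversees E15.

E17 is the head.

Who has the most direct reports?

E27

Direct-report counts: E17 has 3; E27 has 5; E32 has 1; E28 has 3; E8 has 1; E35 has 4; E21 has 2; E30 has 3; E2 has 2; E6 has 1; E25 has 3; E26 has 2; E1 has 1; E24 has 1; E3 has 1; E18 has 1. The largest is 5, held by E27.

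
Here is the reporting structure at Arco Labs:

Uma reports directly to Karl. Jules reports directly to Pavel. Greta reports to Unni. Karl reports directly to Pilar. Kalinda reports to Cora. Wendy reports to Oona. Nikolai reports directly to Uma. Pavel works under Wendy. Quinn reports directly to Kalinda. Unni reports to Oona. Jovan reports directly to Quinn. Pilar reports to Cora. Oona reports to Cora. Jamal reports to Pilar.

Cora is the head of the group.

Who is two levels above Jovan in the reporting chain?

Kalinda

Jovan reports to Quinn, and Quinn reports to Kalinda. So Jovan's skip-level manager is Kalinda.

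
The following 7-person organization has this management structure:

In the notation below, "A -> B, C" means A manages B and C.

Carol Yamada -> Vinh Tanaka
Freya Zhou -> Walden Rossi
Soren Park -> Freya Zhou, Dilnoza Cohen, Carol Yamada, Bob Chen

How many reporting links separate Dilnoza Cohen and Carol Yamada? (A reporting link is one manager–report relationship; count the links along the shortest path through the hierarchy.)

Dilnoza Cohen is 1 level below Soren Park, and Carol Yamada is 1 level below Soren Park (their lowest common manager). The shortest path runs up from Dilnoza Cohen to Soren Park and back down to Carol Yamada: 1 + 1 = 2 links.

2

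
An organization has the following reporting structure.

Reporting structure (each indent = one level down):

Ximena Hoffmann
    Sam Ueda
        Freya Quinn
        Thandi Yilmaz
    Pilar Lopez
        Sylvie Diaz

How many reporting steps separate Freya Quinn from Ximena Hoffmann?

2

Chain from Freya Quinn up to Ximena Hoffmann: Freya Quinn → Sam Ueda → Ximena Hoffmann. That is 2 steps up, so Freya Quinn is 2 levels below Ximena Hoffmann.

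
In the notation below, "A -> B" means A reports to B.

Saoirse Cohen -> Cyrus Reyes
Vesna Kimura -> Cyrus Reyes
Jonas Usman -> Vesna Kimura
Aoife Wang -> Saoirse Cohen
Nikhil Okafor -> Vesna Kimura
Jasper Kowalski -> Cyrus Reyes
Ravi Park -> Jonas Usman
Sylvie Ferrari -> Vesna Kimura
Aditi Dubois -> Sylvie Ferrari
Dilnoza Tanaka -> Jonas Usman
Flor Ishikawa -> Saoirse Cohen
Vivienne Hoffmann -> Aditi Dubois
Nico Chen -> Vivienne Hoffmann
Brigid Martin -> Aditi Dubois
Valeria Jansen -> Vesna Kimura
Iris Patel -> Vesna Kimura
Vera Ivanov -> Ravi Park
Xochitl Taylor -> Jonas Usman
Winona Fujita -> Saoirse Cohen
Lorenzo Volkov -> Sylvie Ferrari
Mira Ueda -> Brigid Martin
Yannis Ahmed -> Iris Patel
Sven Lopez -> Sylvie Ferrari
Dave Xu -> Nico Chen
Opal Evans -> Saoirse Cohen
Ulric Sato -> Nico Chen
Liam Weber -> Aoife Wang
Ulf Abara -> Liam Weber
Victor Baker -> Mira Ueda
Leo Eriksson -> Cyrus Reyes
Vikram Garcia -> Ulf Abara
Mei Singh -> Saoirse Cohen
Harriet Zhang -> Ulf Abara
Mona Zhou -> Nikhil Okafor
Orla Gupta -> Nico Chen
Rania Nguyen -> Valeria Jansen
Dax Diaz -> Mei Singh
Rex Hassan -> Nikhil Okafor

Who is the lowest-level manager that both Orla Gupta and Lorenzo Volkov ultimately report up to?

Sylvie Ferrari

Orla Gupta's chain of managers is Nico Chen, Vivienne Hoffmann, Aditi Dubois, Sylvie Ferrari, Vesna Kimura, Cyrus Reyes. Lorenzo Volkov's chain of managers is Sylvie Ferrari, Vesna Kimura, Cyrus Reyes. The first manager that appears in both chains is Sylvie Ferrari.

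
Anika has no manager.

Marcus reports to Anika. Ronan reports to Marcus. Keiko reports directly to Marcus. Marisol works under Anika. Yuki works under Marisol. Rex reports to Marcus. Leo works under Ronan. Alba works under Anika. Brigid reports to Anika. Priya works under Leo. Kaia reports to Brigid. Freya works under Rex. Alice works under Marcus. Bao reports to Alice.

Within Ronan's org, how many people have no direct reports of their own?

1

The only person in Ronan's organization with no one reporting to them is Priya. That is 1.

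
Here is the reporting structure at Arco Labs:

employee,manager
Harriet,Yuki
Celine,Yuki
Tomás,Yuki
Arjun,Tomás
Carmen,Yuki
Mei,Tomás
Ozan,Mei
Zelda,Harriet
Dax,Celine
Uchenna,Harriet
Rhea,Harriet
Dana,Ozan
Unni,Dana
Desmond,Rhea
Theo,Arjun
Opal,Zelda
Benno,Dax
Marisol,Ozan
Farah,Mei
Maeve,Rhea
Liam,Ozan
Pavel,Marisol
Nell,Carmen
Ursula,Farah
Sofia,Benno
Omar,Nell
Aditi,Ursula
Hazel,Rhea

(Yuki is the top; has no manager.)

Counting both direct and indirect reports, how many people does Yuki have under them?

28

Yuki directly manages Harriet, Celine, Tomás, Carmen. Under Harriet: Rhea, Hazel, Maeve, Desmond, Uchenna, Zelda, Opal (7). Under Celine: Dax, Benno, Sofia (3). Under Tomás: Mei, Farah, Ursula, Aditi, Ozan, Liam, Marisol, Pavel, Dana, Unni, Arjun, Theo (12). Under Carmen: Nell, Omar (2). So Yuki's organization is 4 direct reports plus everyone under them: 8 + 4 + 13 + 3 = 28.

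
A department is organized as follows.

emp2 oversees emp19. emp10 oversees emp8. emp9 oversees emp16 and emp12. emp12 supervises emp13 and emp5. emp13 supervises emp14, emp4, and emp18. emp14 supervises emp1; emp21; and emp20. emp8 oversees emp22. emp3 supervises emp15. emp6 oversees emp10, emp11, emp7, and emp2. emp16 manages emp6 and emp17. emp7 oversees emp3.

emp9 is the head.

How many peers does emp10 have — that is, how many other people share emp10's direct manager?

emp10 reports to emp6. emp6's other direct reports are emp11, emp7, emp2 — 3 peers.

3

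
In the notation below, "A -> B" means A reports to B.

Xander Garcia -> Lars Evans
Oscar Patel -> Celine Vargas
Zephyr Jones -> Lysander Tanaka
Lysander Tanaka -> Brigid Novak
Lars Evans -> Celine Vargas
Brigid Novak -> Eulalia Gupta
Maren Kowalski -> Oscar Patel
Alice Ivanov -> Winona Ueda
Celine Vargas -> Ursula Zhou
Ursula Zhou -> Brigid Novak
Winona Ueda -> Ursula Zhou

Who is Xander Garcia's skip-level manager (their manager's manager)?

Xander Garcia reports to Lars Evans, and Lars Evans reports to Celine Vargas. So Xander Garcia's skip-level manager is Celine Vargas.

Celine Vargas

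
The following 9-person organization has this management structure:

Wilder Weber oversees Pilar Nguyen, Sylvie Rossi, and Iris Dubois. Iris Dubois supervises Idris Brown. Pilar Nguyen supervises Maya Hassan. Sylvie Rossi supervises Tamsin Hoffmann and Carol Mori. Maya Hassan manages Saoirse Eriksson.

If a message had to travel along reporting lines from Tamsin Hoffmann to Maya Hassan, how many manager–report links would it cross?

Tamsin Hoffmann is 2 levels below Wilder Weber, and Maya Hassan is 2 levels below Wilder Weber (their lowest common manager). The shortest path runs up from Tamsin Hoffmann to Wilder Weber and back down to Maya Hassan: 2 + 2 = 4 links.

4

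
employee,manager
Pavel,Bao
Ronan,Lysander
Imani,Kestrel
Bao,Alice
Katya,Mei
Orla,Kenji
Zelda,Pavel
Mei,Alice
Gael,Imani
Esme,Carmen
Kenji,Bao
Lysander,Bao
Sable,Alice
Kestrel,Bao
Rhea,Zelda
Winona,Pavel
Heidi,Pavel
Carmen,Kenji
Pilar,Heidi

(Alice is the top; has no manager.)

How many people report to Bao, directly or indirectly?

15

Bao directly manages Kestrel, Kenji, Pavel, Lysander. Under Kestrel: Imani, Gael (2). Under Kenji: Carmen, Esme, Orla (3). Under Pavel: Winona, Zelda, Rhea, Heidi, Pilar (5). Under Lysander: Ronan (1). So Bao's organization is 4 direct reports plus everyone under them: 3 + 4 + 6 + 2 = 15.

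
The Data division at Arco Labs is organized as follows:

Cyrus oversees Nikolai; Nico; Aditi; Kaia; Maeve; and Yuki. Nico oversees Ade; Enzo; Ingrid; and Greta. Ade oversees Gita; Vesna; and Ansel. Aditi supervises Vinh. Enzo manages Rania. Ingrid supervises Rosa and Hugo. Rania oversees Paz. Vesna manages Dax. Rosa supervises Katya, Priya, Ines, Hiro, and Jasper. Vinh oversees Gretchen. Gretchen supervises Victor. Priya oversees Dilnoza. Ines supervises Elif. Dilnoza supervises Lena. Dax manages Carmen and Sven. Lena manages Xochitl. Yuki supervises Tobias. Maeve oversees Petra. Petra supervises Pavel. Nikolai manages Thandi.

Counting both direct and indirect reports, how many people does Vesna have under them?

3

Vesna directly manages Dax. Under Dax: Sven, Carmen (2). That's 3 in total.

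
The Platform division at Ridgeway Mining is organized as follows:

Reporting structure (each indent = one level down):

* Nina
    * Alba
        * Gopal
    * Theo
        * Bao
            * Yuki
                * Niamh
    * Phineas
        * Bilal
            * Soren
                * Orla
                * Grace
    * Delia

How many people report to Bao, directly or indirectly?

2

Bao directly manages Yuki. Under Yuki: Niamh (1). That's 2 in total.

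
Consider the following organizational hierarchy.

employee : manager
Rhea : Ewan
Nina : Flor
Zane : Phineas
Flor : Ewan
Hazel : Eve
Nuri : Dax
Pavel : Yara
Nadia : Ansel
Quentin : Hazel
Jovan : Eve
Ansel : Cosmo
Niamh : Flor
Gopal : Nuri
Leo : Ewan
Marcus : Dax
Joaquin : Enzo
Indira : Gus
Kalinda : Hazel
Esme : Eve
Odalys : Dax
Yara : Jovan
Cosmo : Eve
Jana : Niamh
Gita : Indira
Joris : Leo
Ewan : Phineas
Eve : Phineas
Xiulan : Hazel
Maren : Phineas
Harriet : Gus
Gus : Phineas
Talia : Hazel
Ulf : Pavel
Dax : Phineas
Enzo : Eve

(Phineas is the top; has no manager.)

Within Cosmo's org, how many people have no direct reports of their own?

The only person in Cosmo's organization with no one reporting to them is Nadia. That is 1.

1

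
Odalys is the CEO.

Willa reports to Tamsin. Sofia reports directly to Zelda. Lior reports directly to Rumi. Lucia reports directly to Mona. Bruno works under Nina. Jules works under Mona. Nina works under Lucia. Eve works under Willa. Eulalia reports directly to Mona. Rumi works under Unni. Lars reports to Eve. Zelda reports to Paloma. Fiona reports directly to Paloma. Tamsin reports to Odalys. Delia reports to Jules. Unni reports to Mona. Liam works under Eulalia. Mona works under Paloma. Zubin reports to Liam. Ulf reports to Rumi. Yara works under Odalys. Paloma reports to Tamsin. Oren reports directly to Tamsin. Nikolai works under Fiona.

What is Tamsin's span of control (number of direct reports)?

3

Tamsin directly manages Paloma, Willa, Oren. That is 3 direct reports.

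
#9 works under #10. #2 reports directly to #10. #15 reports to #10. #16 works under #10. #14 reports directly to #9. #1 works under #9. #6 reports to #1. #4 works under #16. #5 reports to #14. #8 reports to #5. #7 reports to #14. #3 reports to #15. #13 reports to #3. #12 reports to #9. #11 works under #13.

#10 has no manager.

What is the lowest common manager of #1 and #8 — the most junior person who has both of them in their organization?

#1's chain of managers is #9, #10. #8's chain of managers is #5, #14, #9, #10. The first manager that appears in both chains is #9.

#9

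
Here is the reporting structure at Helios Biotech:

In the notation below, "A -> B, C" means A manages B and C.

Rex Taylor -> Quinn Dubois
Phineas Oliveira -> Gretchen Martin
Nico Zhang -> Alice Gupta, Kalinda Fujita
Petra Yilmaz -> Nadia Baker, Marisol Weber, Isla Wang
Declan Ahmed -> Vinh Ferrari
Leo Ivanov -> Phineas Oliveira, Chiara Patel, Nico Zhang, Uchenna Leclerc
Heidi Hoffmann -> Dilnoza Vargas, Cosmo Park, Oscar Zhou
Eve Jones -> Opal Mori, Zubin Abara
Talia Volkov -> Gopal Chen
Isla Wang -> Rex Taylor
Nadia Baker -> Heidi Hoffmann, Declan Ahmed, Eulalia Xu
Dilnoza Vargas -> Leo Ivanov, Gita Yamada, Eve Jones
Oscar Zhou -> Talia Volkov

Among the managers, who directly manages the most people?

Direct-report counts: Petra Yilmaz has 3; Isla Wang has 1; Rex Taylor has 1; Nadia Baker has 3; Declan Ahmed has 1; Heidi Hoffmann has 3; Oscar Zhou has 1; Talia Volkov has 1; Dilnoza Vargas has 3; Eve Jones has 2; Leo Ivanov has 4; Nico Zhang has 2; Phineas Oliveira has 1. The largest is 4, held by Leo Ivanov.

Leo Ivanov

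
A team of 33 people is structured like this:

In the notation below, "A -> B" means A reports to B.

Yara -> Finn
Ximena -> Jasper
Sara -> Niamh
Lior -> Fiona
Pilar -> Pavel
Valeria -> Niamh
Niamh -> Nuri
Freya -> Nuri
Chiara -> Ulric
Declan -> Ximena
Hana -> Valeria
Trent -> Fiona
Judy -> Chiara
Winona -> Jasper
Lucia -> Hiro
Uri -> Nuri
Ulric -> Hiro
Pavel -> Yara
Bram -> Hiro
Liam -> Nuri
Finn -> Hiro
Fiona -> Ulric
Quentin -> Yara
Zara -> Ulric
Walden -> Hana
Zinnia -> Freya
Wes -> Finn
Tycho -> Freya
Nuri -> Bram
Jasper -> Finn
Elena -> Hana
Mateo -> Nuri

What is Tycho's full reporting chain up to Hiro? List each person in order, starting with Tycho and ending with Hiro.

Tycho -> Freya -> Nuri -> Bram -> Hiro

Tycho reports to Freya. Freya reports to Nuri. Nuri reports to Bram. Bram reports to Hiro. Hiro is at the top.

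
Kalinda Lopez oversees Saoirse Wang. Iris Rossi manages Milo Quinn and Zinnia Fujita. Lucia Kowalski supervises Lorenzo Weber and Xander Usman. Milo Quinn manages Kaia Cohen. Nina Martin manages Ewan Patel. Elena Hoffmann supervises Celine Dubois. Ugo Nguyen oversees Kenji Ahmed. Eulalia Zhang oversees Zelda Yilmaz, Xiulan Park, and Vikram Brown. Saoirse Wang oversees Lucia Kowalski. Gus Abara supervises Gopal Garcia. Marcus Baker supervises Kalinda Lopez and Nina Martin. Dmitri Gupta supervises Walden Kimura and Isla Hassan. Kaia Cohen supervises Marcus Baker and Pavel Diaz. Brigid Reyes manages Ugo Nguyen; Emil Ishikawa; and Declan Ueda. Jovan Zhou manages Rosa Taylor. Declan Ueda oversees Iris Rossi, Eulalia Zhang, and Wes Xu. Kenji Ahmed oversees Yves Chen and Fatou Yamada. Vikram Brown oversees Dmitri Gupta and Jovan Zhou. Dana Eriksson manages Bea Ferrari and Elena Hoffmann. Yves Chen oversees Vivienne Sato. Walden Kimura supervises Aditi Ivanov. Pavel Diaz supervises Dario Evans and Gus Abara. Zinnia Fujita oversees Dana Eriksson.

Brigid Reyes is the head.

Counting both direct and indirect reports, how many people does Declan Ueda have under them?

31

Declan Ueda directly manages Iris Rossi, Eulalia Zhang, Wes Xu. Under Iris Rossi: Zinnia Fujita, Dana Eriksson, Elena Hoffmann, Celine Dubois, Bea Ferrari, Milo Quinn, Kaia Cohen, Marcus Baker, Nina Martin, Ewan Patel, Kalinda Lopez, Saoirse Wang, Lucia Kowalski, Lorenzo Weber, Xander Usman, Pavel Diaz, Gus Abara, Gopal Garcia, Dario Evans (19). Under Eulalia Zhang: Vikram Brown, Jovan Zhou, Rosa Taylor, Dmitri Gupta, Isla Hassan, Walden Kimura, Aditi Ivanov, Xiulan Park, Zelda Yilmaz (9). Wes Xu has no reports. So Declan Ueda's organization is 3 direct reports plus everyone under them: 20 + 10 + 1 = 31.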